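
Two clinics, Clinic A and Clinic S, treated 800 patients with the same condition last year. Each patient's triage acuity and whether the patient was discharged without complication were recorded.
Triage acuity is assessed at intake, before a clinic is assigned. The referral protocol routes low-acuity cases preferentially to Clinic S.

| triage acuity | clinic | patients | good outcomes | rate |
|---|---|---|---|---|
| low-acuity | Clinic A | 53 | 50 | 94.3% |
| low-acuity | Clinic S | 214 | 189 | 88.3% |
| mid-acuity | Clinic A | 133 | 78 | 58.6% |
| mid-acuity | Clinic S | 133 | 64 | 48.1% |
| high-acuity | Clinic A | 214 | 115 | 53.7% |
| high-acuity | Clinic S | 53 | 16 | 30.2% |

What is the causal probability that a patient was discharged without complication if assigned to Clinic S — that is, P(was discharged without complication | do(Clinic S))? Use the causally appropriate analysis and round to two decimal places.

0.56

Clinic A is higher inside every triage acuity stratum but Clinic S is higher in aggregate. Whether to stratify depends on how triage acuity relates to the clinic.
The imbalance in triage acuity arose from how patients were allocated, not from anything the clinic did; and triage acuity independently affects the outcome. The pooled gap is confounded — condition on triage acuity.
Standardising Clinic S to the population triage acuity mix: 0.334·189/214 + 0.333·64/133 + 0.334·16/53 = 0.556.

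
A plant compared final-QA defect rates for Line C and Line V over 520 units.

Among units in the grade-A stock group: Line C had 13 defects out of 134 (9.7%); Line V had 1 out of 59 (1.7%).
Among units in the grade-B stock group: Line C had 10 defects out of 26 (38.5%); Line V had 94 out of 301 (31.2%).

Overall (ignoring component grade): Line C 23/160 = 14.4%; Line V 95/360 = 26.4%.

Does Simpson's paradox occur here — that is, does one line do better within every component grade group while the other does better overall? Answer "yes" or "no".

yes

Within each component grade level (grade-A stock 9.7% vs 1.7%; grade-B stock 38.5% vs 31.2%), Line V has the lower rate every time. Pooled: 14.4% vs 26.4% — Line C has the lower rate overall. The two comparisons disagree.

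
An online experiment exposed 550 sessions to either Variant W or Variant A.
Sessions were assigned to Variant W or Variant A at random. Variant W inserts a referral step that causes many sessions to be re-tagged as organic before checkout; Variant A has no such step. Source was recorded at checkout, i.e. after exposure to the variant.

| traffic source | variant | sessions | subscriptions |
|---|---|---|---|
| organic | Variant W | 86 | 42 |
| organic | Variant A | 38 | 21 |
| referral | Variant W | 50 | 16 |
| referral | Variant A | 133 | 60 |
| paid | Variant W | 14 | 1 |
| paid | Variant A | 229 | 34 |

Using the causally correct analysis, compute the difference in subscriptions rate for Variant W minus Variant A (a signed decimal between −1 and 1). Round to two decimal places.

Within every traffic source level Variant A has the higher rate, yet pooled Variant W does — Simpson's reversal.
Traffic source lies on the pathway variant → traffic source → outcome, so adjusting for it blocks the indirect effect. For the total causal effect of variant, use the unadjusted pooled rates.
The causal difference is the pooled difference: 0.393 − 0.287 = +0.106.

+0.11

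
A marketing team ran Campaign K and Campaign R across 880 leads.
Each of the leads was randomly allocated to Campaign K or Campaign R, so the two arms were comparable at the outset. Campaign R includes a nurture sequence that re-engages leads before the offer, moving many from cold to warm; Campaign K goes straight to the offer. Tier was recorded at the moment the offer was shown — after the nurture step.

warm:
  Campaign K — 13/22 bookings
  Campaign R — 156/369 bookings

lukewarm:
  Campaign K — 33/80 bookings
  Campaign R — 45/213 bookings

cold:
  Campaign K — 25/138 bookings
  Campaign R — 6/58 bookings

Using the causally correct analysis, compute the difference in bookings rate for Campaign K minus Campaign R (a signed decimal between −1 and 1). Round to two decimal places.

-0.03

Engagement tier is downstream of the campaign. One should not condition on a consequence of treatment, so the overall rates are the right comparison.
The causal difference is the pooled difference: 0.296 − 0.323 = -0.028.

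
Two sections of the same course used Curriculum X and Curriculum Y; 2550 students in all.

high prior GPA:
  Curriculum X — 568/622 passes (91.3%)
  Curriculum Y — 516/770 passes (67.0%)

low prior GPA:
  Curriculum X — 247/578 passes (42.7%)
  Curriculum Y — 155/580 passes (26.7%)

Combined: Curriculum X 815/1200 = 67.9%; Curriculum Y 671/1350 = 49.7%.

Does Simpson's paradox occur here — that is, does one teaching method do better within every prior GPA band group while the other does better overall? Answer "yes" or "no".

no

Within each prior GPA band level (high prior GPA 91.3% vs 67.0%; low prior GPA 42.7% vs 26.7%), Curriculum X has the higher rate every time. Pooled: 67.9% vs 49.7% — Curriculum X has the higher rate overall. They agree.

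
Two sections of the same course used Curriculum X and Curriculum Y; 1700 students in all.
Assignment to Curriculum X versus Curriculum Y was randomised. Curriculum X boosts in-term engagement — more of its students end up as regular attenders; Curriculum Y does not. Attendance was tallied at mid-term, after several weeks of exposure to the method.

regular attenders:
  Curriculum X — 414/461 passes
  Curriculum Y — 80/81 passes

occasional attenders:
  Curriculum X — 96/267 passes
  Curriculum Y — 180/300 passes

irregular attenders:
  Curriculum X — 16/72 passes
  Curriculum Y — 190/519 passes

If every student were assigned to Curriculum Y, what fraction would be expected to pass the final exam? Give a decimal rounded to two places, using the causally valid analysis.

Within every mid-term attendance level Curriculum Y has the higher rate, yet pooled Curriculum X does — Simpson's reversal.
Stratifying would compare teaching methods among students the teaching methods themselves sorted into mid-term attendance groups — a form of selection on an intermediate. The unconditioned pooled rates give the total causal effect.
So P(outcome | do(Curriculum Y)) is just the pooled rate for Curriculum Y: 450/900 = 0.500.

0.50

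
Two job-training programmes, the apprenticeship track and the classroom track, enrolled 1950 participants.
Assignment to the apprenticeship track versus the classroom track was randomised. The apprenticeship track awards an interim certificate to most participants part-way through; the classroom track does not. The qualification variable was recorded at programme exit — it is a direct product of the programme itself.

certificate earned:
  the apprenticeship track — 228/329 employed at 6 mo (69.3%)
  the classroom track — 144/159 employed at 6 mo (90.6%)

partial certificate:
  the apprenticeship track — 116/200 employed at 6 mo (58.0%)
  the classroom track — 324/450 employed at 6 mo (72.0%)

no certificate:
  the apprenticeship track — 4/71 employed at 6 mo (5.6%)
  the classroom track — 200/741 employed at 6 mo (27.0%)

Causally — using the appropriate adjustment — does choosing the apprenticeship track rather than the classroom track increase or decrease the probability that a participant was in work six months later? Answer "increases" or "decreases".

increases

the classroom track is higher inside every qualification attained during the programme stratum but the apprenticeship track is higher in aggregate. Whether to stratify depends on how qualification attained during the programme relates to the programme.
Because the programme influences qualification attained during the programme, qualification attained during the programme is a post-treatment mediator, not a confounder. Stratifying on it would bias the estimate; the causal effect is the crude pooled difference.
Pooled: the apprenticeship track 58.0% vs the classroom track 49.5%; the apprenticeship track is higher overall.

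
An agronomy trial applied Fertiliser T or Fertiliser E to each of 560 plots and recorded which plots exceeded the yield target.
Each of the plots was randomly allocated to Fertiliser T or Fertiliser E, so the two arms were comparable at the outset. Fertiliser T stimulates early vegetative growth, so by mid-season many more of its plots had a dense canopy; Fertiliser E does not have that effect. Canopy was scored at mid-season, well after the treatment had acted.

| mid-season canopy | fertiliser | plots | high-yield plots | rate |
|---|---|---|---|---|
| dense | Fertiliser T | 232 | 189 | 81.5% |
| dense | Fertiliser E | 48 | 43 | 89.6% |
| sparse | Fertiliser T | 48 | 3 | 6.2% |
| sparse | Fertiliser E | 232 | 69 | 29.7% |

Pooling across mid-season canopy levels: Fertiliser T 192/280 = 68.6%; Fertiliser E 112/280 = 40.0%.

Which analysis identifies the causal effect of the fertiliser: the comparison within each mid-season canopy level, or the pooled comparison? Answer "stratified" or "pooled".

pooled

Because the fertiliser influences mid-season canopy, mid-season canopy is a post-treatment mediator, not a confounder. Stratifying on it would bias the estimate; the causal effect is the crude pooled difference.
Pooled: Fertiliser T 68.6% vs Fertiliser E 40.0%; Fertiliser T is higher overall.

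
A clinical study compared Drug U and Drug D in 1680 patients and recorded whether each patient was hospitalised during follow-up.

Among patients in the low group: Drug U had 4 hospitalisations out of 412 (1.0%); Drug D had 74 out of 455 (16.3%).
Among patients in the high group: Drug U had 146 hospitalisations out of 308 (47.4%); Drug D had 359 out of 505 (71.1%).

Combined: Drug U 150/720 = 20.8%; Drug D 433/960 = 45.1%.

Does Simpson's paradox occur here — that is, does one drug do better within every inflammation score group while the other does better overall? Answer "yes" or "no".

Within each inflammation score level (low 1.0% vs 16.3%; high 47.4% vs 71.1%), Drug U has the lower rate every time. Pooled: 20.8% vs 45.1% — Drug U has the lower rate overall. They agree.

no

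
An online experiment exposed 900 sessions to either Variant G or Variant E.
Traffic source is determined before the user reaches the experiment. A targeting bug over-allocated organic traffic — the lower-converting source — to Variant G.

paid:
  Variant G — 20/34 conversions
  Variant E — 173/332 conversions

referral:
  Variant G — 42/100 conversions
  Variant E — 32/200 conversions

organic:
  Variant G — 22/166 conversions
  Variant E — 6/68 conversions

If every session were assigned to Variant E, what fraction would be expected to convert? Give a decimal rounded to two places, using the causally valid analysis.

0.29

The stratified and pooled comparisons disagree (Variant G wins within each traffic source; Variant E wins overall), so the answer turns on the causal role of traffic source.
Traffic source is set before the variant has any effect — it is not caused by the variant — and it independently drives the outcome. That makes it a confounder, so the causal comparison is within traffic source levels.
Standardising Variant E to the population traffic source mix: 0.407·173/332 + 0.333·32/200 + 0.260·6/68 = 0.288.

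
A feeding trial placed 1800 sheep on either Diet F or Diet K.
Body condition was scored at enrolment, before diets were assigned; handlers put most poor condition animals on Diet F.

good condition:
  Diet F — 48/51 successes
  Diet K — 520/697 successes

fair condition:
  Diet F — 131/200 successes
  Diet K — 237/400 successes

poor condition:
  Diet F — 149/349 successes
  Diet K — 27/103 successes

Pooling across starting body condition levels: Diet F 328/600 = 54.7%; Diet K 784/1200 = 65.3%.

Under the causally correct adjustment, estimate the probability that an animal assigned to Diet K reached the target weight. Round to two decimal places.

Starting body condition is set before the diet has any effect — it is not caused by the diet — and it independently drives the outcome. That makes it a confounder, so the causal comparison is within starting body condition levels.
Standardising Diet K to the population starting body condition mix: 0.416·520/697 + 0.333·237/400 + 0.251·27/103 = 0.573.

0.57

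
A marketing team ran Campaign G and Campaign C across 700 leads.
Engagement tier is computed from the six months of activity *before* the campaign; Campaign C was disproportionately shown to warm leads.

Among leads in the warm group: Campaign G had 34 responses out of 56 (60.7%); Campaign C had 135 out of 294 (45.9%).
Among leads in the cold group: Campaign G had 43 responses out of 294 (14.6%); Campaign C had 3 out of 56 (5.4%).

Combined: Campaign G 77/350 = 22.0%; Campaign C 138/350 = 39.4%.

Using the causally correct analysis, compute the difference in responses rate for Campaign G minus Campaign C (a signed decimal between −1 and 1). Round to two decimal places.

The engagement tier-specific comparison favours Campaign G throughout, but the pooled figures favour Campaign C. The question is whether to condition on engagement tier.
Engagement tier differs across campaigns for reasons unrelated to any effect of the campaign itself, and it separately predicts the outcome — a classic confounder. We must compare within engagement tier levels.
Adjusting over the population distribution of engagement tier: 0.500·(0.607−0.459) + 0.500·(0.146−0.054) = +0.120.

+0.12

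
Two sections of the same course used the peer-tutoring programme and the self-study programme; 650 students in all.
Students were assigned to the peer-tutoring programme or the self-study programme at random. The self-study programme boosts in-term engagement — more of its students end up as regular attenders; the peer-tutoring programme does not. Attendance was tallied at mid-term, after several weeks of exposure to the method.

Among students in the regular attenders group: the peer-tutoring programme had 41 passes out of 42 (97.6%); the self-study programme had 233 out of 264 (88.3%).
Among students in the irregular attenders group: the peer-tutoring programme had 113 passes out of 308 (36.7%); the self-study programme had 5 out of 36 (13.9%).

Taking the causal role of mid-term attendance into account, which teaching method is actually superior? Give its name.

the self-study programme

Mid-term attendance is downstream of the teaching method. One should not condition on a consequence of treatment, so the overall rates are the right comparison.
Pooled: the peer-tutoring programme 44.0% vs the self-study programme 79.3%; the self-study programme is higher overall.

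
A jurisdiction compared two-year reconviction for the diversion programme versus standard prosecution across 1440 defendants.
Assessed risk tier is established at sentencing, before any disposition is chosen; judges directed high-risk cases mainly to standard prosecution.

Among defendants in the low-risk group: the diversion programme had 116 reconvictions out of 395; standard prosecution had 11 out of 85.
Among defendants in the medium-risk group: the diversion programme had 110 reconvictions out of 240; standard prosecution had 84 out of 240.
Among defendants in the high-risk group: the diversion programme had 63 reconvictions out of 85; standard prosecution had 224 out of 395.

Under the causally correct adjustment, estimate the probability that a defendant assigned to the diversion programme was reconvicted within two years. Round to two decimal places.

The stratified and pooled comparisons disagree (standard prosecution wins within each assessed risk tier; the diversion programme wins overall), so the answer turns on the causal role of assessed risk tier.
The imbalance in assessed risk tier arose from how defendants were allocated, not from anything the disposition did; and assessed risk tier independently affects the outcome. The pooled gap is confounded — condition on assessed risk tier.
Standardising the diversion programme to the population assessed risk tier mix: 0.333·116/395 + 0.333·110/240 + 0.333·63/85 = 0.498.

0.50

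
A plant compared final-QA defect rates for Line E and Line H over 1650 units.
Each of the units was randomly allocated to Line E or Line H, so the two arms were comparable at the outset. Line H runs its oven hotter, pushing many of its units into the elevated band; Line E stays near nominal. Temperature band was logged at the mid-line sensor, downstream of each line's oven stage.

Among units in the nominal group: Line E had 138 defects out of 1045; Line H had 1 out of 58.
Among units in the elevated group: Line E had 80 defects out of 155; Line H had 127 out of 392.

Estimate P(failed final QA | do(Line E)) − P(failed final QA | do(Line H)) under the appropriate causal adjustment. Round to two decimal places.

-0.10

Line H is lower inside every in-process temperature band stratum but Line E is lower in aggregate. Whether to stratify depends on how in-process temperature band relates to the line.
In-process temperature band lies on the pathway line → in-process temperature band → outcome, so adjusting for it blocks the indirect effect. For the total causal effect of line, use the unadjusted pooled rates.
The causal difference is the pooled difference: 0.182 − 0.284 = -0.103.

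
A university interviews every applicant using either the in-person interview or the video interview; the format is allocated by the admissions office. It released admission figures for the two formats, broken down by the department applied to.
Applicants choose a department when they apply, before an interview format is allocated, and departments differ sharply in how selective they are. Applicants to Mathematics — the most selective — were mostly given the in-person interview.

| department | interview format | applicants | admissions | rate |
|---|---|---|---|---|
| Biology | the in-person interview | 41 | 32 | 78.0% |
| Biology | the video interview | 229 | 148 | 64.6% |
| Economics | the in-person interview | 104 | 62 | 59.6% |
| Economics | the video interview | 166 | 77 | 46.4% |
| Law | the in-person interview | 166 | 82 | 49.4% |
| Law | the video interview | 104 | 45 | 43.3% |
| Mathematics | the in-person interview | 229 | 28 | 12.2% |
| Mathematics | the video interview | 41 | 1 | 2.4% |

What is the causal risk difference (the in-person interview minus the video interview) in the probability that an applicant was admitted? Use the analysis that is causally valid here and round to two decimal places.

+0.11

The stratified and pooled comparisons disagree (the in-person interview wins within each department; the video interview wins overall), so the answer turns on the causal role of department.
Nothing the interview format does changes department; the imbalance is an allocation artefact. With department also predicting the outcome, the pooled figure is confounded, and the within-stratum comparison is the causal one.
Adjusting over the population distribution of department: 0.250·(0.780−0.646) + 0.250·(0.596−0.464) + 0.250·(0.494−0.433) + 0.250·(0.122−0.024) = +0.106.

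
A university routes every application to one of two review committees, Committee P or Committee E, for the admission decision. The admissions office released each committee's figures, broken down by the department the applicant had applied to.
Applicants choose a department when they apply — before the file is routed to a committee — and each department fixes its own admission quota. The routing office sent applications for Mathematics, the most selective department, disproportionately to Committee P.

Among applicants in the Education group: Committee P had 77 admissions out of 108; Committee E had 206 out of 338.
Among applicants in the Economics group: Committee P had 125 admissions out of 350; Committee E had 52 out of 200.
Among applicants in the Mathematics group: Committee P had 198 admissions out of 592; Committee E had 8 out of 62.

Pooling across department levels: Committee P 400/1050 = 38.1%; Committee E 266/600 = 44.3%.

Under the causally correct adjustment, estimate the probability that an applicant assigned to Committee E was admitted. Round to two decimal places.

The stratified and pooled comparisons disagree (Committee P wins within each department; Committee E wins overall), so the answer turns on the causal role of department.
Department satisfies the back-door criterion: it is not a descendant of the review committee, and it blocks the spurious path from review committee to outcome. Adjusting for it (i.e., using the within-department rates) gives the causal effect.
Standardising Committee E to the population department mix: 0.270·206/338 + 0.333·52/200 + 0.396·8/62 = 0.303.

0.30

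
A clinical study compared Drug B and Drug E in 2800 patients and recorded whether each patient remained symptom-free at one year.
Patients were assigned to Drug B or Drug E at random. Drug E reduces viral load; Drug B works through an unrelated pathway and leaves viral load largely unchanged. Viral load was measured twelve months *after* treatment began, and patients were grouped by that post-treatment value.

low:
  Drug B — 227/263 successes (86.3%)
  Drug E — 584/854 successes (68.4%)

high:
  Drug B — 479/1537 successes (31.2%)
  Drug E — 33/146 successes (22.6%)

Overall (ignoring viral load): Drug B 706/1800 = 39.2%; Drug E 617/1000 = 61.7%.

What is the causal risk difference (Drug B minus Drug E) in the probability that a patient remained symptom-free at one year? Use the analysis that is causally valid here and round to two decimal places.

-0.22

Within every viral load level Drug B has the higher rate, yet pooled Drug E does — Simpson's reversal.
Viral load is downstream of the drug. One should not condition on a consequence of treatment, so the overall rates are the right comparison.
The causal difference is the pooled difference: 0.392 − 0.617 = -0.225.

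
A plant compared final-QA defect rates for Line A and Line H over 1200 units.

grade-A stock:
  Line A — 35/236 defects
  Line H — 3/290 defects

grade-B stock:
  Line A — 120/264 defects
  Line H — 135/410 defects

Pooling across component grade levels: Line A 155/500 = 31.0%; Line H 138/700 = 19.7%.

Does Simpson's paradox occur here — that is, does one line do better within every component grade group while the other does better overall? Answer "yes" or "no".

Within each component grade level (grade-A stock 14.8% vs 1.0%; grade-B stock 45.5% vs 32.9%), Line H has the lower rate every time. Pooled: 31.0% vs 19.7% — Line H has the lower rate overall. They agree.

no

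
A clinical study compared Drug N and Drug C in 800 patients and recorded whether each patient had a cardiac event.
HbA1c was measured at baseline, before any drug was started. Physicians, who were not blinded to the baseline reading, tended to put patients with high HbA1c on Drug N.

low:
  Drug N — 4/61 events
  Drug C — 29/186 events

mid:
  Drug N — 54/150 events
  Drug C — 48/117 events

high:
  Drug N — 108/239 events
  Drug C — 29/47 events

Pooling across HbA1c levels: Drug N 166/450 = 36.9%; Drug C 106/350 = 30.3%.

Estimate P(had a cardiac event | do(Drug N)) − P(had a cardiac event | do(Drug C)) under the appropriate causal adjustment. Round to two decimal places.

Drug N is lower inside every HbA1c stratum but Drug C is lower in aggregate. Whether to stratify depends on how HbA1c relates to the drug.
Here HbA1c is a common cause — it drives both which drug a case falls under and the outcome. The crude comparison mixes populations; the stratum-specific rates are the causally relevant ones.
Adjusting over the population distribution of HbA1c: 0.309·(0.066−0.156) + 0.334·(0.360−0.410) + 0.357·(0.452−0.617) = -0.104.

-0.10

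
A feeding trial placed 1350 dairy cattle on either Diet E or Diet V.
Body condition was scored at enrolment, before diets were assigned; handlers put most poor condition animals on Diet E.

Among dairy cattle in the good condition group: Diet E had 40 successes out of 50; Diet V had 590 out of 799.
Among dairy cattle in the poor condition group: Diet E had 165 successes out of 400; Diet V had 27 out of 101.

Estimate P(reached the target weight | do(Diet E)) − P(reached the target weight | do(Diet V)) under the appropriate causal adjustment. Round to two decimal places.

+0.09

Starting body condition is set before the diet has any effect — it is not caused by the diet — and it independently drives the outcome. That makes it a confounder, so the causal comparison is within starting body condition levels.
Adjusting over the population distribution of starting body condition: 0.629·(0.800−0.738) + 0.371·(0.412−0.267) = +0.093.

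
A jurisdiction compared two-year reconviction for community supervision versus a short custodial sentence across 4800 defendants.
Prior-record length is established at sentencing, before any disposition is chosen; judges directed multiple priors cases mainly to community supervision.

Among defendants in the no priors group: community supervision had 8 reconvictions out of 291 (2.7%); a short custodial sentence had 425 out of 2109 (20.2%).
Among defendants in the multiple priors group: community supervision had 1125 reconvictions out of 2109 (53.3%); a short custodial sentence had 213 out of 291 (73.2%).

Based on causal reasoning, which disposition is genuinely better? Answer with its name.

community supervision

The imbalance in prior-record length arose from how defendants were allocated, not from anything the disposition did; and prior-record length independently affects the outcome. The pooled gap is confounded — condition on prior-record length.
Within each level — no priors: 2.7% vs 20.2%; multiple priors: 53.3% vs 73.2% — community supervision is lower every time.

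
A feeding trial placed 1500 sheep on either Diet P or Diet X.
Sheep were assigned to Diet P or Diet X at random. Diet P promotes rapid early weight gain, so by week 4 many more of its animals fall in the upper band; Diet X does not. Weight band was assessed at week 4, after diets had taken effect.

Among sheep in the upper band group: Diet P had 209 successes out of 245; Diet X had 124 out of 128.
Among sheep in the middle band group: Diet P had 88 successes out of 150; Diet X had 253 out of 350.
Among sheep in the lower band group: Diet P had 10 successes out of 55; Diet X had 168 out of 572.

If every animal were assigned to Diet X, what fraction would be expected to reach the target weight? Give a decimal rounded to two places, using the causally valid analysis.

0.52

Week-4 weight band is recorded after the diet and is itself shifted by it — it sits on the causal path from diet to outcome. Conditioning on a mediator would strip out part of the effect we want; the pooled comparison gives the total causal effect.
So P(outcome | do(Diet X)) is just the pooled rate for Diet X: 545/1050 = 0.519.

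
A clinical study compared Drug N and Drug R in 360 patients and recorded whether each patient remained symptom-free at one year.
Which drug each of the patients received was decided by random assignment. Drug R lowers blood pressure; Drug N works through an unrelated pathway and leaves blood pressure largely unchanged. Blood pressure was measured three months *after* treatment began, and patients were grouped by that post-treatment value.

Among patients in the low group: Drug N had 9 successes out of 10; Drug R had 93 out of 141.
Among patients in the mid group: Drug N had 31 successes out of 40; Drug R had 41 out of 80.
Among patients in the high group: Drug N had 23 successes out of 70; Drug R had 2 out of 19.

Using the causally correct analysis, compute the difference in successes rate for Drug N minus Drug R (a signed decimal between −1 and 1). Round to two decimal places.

-0.04

Within every blood pressure level Drug N has the higher rate, yet pooled Drug R does — Simpson's reversal.
The distribution of blood pressure is itself part of what the drug does — it is an intermediate outcome. Holding it fixed would remove that part of the effect; the total effect is the pooled difference.
The causal difference is the pooled difference: 0.525 − 0.567 = -0.042.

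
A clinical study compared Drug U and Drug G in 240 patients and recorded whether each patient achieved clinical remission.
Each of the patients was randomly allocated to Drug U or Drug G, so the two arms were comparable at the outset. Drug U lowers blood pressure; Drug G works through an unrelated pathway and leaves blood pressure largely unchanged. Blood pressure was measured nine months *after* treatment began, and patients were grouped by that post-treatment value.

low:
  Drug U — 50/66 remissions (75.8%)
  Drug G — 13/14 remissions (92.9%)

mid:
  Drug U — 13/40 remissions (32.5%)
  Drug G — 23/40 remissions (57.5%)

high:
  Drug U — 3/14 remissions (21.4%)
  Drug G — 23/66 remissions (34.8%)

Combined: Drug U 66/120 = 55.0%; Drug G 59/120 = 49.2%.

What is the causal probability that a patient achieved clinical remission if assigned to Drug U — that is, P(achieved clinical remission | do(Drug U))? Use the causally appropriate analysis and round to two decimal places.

The stratified and pooled comparisons disagree (Drug G wins within each blood pressure; Drug U wins overall), so the answer turns on the causal role of blood pressure.
Stratifying would compare drugs among patients the drugs themselves sorted into blood pressure groups — a form of selection on an intermediate. The unconditioned pooled rates give the total causal effect.
So P(outcome | do(Drug U)) is just the pooled rate for Drug U: 66/120 = 0.550.

0.55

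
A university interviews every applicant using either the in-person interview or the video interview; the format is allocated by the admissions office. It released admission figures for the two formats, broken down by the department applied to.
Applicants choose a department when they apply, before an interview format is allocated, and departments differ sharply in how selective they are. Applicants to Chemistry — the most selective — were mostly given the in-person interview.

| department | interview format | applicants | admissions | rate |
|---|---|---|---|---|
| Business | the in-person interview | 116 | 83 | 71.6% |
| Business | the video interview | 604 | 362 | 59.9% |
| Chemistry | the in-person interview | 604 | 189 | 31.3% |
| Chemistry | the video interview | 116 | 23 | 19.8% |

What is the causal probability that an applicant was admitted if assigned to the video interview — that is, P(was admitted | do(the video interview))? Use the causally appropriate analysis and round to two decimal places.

Within every department level the in-person interview has the higher rate, yet pooled the video interview does — Simpson's reversal.
Department differs across interview formats for reasons unrelated to any effect of the interview format itself, and it separately predicts the outcome — a classic confounder. We must compare within department levels.
Standardising the video interview to the population department mix: 0.500·362/604 + 0.500·23/116 = 0.399.

0.40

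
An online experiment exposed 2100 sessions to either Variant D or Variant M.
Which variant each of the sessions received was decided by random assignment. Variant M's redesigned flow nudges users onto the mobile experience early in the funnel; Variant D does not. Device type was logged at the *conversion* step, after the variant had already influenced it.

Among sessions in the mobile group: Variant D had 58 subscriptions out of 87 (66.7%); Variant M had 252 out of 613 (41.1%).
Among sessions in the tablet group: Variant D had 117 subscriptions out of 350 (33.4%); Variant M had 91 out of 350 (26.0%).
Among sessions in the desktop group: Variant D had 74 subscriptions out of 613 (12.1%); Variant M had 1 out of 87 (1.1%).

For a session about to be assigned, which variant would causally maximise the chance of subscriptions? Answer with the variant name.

Variant M

Device type is downstream of the variant. One should not condition on a consequence of treatment, so the overall rates are the right comparison.
Pooled: Variant D 23.7% vs Variant M 32.8%; Variant M is higher overall.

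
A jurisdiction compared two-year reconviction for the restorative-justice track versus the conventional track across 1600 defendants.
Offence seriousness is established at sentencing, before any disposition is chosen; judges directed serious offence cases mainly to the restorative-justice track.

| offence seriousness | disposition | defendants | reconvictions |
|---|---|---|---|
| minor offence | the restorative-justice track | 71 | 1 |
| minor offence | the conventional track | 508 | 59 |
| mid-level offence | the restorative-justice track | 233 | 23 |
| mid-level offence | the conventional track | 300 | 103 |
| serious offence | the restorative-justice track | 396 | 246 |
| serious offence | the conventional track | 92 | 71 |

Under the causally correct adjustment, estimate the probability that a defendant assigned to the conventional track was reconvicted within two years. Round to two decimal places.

0.39

Nothing the disposition does changes offence seriousness; the imbalance is an allocation artefact. With offence seriousness also predicting the outcome, the pooled figure is confounded, and the within-stratum comparison is the causal one.
Standardising the conventional track to the population offence seriousness mix: 0.362·59/508 + 0.333·103/300 + 0.305·71/92 = 0.392.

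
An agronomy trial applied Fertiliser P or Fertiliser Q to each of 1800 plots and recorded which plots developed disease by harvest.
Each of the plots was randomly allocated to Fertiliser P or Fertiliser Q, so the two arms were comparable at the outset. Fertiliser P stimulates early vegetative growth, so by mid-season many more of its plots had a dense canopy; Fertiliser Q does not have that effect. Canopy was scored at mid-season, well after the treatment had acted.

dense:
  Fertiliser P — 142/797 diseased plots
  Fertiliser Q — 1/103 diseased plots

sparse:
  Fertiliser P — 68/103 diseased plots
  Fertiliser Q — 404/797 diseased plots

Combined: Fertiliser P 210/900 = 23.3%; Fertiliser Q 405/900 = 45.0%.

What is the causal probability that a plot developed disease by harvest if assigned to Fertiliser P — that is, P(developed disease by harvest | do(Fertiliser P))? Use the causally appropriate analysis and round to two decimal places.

0.23

Because the fertiliser influences mid-season canopy, mid-season canopy is a post-treatment mediator, not a confounder. Stratifying on it would bias the estimate; the causal effect is the crude pooled difference.
So P(outcome | do(Fertiliser P)) is just the pooled rate for Fertiliser P: 210/900 = 0.233.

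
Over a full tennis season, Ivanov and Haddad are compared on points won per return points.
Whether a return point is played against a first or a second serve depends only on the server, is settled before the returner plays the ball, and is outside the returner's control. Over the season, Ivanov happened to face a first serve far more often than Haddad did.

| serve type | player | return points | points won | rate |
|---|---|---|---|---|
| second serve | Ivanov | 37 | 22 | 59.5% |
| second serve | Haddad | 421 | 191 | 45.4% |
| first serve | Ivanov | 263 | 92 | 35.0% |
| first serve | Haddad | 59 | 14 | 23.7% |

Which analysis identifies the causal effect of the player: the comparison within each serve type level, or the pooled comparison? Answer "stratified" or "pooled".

Here serve type is a common cause — it drives both which player a case falls under and the outcome. The crude comparison mixes populations; the stratum-specific rates are the causally relevant ones.
Within each level — second serve: 59.5% vs 45.4%; first serve: 35.0% vs 23.7% — Ivanov is higher every time.

stratified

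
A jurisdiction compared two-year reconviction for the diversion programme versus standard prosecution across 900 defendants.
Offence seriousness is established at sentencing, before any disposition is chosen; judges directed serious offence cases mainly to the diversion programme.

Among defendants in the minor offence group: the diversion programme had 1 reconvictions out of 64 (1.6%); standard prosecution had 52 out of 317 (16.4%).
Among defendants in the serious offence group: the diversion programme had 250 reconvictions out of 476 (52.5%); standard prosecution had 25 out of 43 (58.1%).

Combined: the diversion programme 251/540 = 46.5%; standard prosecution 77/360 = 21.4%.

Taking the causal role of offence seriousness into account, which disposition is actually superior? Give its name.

Since offence seriousness is a pre-existing factor (not a product of the disposition) and it affects the outcome on its own, it is a confounder. The stratified rates, not the pooled rate, identify the causal effect.
Within each level — minor offence: 1.6% vs 16.4%; serious offence: 52.5% vs 58.1% — the diversion programme is lower every time.

the diversion programme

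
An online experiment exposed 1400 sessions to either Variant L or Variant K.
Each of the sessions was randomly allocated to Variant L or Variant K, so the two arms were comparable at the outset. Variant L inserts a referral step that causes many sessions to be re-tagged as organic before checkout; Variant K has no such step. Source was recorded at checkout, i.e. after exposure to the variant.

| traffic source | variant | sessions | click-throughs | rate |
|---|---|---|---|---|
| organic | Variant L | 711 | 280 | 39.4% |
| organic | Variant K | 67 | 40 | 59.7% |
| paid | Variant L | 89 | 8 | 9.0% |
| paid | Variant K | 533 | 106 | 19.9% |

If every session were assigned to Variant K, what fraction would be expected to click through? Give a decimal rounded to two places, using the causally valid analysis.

The traffic source-specific comparison favours Variant K throughout, but the pooled figures favour Variant L. The question is whether to condition on traffic source.
Traffic source lies on the pathway variant → traffic source → outcome, so adjusting for it blocks the indirect effect. For the total causal effect of variant, use the unadjusted pooled rates.
So P(outcome | do(Variant K)) is just the pooled rate for Variant K: 146/600 = 0.243.

0.24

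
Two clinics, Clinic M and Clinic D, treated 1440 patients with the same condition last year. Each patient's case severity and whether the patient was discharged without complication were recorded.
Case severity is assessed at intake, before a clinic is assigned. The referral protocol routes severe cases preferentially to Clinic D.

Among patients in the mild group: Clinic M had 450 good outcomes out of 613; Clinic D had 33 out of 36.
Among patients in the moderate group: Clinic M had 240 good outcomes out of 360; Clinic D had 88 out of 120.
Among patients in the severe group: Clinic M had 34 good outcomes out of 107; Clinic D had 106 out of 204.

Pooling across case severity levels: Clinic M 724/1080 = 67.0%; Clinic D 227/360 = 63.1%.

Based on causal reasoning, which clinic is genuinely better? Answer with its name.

Clinic D

Within every case severity level Clinic D has the higher rate, yet pooled Clinic M does — Simpson's reversal.
Case severity satisfies the back-door criterion: it is not a descendant of the clinic, and it blocks the spurious path from clinic to outcome. Adjusting for it (i.e., using the within-case severity rates) gives the causal effect.
Within each level — mild: 73.4% vs 91.7%; moderate: 66.7% vs 73.3%; severe: 31.8% vs 52.0% — Clinic D is higher every time.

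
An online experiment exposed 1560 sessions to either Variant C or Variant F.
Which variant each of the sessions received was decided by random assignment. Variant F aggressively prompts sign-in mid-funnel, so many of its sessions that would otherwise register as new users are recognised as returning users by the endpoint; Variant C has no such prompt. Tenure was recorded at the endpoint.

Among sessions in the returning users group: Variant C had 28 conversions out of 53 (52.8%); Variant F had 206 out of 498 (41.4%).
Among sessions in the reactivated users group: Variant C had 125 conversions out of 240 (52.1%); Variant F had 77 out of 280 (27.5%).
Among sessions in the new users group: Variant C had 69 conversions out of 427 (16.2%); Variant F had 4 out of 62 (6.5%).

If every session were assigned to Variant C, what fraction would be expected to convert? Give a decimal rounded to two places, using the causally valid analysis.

Stratifying would compare variants among sessions the variants themselves sorted into user tenure groups — a form of selection on an intermediate. The unconditioned pooled rates give the total causal effect.
So P(outcome | do(Variant C)) is just the pooled rate for Variant C: 222/720 = 0.308.

0.31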